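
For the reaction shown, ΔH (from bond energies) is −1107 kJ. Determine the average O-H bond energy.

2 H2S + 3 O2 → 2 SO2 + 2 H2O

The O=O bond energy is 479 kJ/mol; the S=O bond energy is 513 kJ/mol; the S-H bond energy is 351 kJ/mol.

Let D be the O-H bond energy.
Σ(broken) = 3×479 + 4×351 = 2841
Σ(formed) = 4×D + 4×513 = 2052 + 4D
ΔH = Σ(broken) − Σ(formed) = (2841) − (2052 + 4D) = +789 − 4D
Setting this equal to −1107 kJ gives 4D = 1896, so D = 474 kJ/mol.

D(O-H) ≈ 474 kJ/mol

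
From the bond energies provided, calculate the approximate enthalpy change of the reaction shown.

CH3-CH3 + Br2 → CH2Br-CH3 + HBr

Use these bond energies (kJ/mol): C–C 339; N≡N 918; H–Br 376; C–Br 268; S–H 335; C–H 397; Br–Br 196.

ΔH ≈ −51 kJ

Bonds broken (reactants):
  Br–Br: 1 × 196 = 196
  C–C: 1 × 339 = 339
  C–H: 6 × 397 = 2382
  Σ(broken) = 2917 kJ
Bonds formed (products):
  C–Br: 1 × 268 = 268
  C–C: 1 × 339 = 339
  C–H: 5 × 397 = 1985
  H–Br: 1 × 376 = 376
  Σ(formed) = 2968 kJ
ΔH = Σ(broken) − Σ(formed) = 2917 − 2968 = −51 kJ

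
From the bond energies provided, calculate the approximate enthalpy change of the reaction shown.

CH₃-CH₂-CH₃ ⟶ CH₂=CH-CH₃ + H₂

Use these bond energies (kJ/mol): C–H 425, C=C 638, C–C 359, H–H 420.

ΔH ≈ +151 kJ

Bonds broken (reactants):
  C–C: 2 × 359 = 718
  C–H: 8 × 425 = 3400
  Σ(broken) = 4118 kJ
Bonds formed (products):
  C–C: 1 × 359 = 359
  C–H: 6 × 425 = 2550
  C=C: 1 × 638 = 638
  H–H: 1 × 420 = 420
  Σ(formed) = 3967 kJ
ΔH = Σ(broken) − Σ(formed) = 4118 − 3967 = +151 kJ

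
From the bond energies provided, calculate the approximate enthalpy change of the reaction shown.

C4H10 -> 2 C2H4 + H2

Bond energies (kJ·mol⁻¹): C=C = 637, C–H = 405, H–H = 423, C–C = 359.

ΔH ≈ +190 kJ

Bonds broken (reactants):
  C–C: 3 × 359 = 1077
  C–H: 10 × 405 = 4050
  Σ(broken) = 5127 kJ
Bonds formed (products):
  C–H: 8 × 405 = 3240
  C=C: 2 × 637 = 1274
  H–H: 1 × 423 = 423
  Σ(formed) = 4937 kJ
ΔH = Σ(broken) − Σ(formed) = 5127 − 4937 = +190 kJ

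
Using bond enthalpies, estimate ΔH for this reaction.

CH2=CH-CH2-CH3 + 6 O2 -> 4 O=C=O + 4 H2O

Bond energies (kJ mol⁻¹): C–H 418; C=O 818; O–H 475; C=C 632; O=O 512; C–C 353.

Bonds broken (reactants):
  C–C: 2 × 353 = 706
  C–H: 8 × 418 = 3344
  C=C: 1 × 632 = 632
  O=O: 6 × 512 = 3072
  Σ(broken) = 7754 kJ
Bonds formed (products):
  C=O: 8 × 818 = 6544
  O–H: 8 × 475 = 3800
  Σ(formed) = 10344 kJ
ΔH = Σ(broken) − Σ(formed) = 7754 − 10344 = −2590 kJ

ΔH ≈ −2590 kJ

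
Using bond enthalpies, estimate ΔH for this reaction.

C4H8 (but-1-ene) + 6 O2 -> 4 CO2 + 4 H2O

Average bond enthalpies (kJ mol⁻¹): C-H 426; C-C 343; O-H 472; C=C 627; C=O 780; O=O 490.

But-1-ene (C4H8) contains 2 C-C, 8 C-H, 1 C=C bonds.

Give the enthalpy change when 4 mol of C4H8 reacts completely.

ΔH = −9420 kJ

Bonds broken (reactants):
  C-C: 2 × 343 = 686
  C-H: 8 × 426 = 3408
  C=C: 1 × 627 = 627
  O=O: 6 × 490 = 2940
  Σ(broken) = 7661 kJ
Bonds formed (products):
  C=O: 8 × 780 = 6240
  O-H: 8 × 472 = 3776
  Σ(formed) = 10016 kJ
ΔH = Σ(broken) − Σ(formed) = 7661 − 10016 = −2355 kJ
For 4× the reaction as written: 4 × (−2355) = −9420 kJ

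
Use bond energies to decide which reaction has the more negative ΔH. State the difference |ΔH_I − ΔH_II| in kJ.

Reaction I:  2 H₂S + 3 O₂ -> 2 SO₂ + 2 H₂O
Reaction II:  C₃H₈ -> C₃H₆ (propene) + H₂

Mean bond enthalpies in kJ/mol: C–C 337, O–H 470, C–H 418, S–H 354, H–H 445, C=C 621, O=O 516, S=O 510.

Reaction I, by 1063 kJ

Reaction I:
  Bonds broken (reactants):
    O=O: 3 × 516 = 1548
    S–H: 4 × 354 = 1416
    Σ(broken) = 2964 kJ
  Bonds formed (products):
    O–H: 4 × 470 = 1880
    S=O: 4 × 510 = 2040
    Σ(formed) = 3920 kJ
  ΔH_I = 2964 − 3920 = −956 kJ
Reaction II:
  Bonds broken (reactants):
    C–C: 2 × 337 = 674
    C–H: 8 × 418 = 3344
    Σ(broken) = 4018 kJ
  Bonds formed (products):
    C–C: 1 × 337 = 337
    C–H: 6 × 418 = 2508
    C=C: 1 × 621 = 621
    H–H: 1 × 445 = 445
    Σ(formed) = 3911 kJ
  ΔH_II = 4018 − 3911 = +107 kJ
ΔH_I − ΔH_II = −1063 kJ, so reaction I has the more negative ΔH; |ΔH_I − ΔH_II| = 1063 kJ.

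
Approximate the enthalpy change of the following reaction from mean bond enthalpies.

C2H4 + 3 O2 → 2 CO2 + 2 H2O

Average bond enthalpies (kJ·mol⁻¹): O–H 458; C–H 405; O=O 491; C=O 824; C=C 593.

ΔH ≈ −1442 kJ

Bonds broken (reactants):
  C–H: 4 × 405 = 1620
  C=C: 1 × 593 = 593
  O=O: 3 × 491 = 1473
  Σ(broken) = 3686 kJ
Bonds formed (products):
  C=O: 4 × 824 = 3296
  O–H: 4 × 458 = 1832
  Σ(formed) = 5128 kJ
ΔH = Σ(broken) − Σ(formed) = 3686 − 5128 = −1442 kJ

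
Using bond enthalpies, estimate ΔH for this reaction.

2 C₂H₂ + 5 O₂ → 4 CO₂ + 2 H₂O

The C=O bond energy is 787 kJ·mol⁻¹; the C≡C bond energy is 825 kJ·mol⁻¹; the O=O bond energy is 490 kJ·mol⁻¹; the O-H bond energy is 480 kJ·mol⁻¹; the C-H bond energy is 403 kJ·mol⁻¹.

ΔH ≈ −2504 kJ

Bonds broken (reactants):
  C≡C: 2 × 825 = 1650
  C-H: 4 × 403 = 1612
  O=O: 5 × 490 = 2450
  Σ(broken) = 5712 kJ
Bonds formed (products):
  C=O: 8 × 787 = 6296
  O-H: 4 × 480 = 1920
  Σ(formed) = 8216 kJ
ΔH = Σ(broken) − Σ(formed) = 5712 − 8216 = −2504 kJ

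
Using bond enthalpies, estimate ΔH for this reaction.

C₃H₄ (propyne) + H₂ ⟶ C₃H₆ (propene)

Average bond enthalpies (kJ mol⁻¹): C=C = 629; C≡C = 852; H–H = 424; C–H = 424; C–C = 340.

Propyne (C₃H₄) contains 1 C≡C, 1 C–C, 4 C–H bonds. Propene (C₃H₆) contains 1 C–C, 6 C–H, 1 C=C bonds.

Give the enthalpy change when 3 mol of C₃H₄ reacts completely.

Bonds broken (reactants):
  C≡C: 1 × 852 = 852
  C–C: 1 × 340 = 340
  C–H: 4 × 424 = 1696
  H–H: 1 × 424 = 424
  Σ(broken) = 3312 kJ
Bonds formed (products):
  C–C: 1 × 340 = 340
  C–H: 6 × 424 = 2544
  C=C: 1 × 629 = 629
  Σ(formed) = 3513 kJ
ΔH = Σ(broken) − Σ(formed) = 3312 − 3513 = −201 kJ
For 3× the reaction as written: 3 × (−201) = −603 kJ

ΔH = −603 kJ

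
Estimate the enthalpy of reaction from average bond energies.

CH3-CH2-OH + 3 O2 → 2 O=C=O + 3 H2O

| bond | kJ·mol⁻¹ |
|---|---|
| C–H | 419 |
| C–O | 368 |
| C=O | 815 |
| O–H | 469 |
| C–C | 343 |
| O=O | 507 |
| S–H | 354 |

ΔH ≈ −1278 kJ

Bonds broken (reactants):
  C–C: 1 × 343 = 343
  C–H: 5 × 419 = 2095
  C–O: 1 × 368 = 368
  O–H: 1 × 469 = 469
  O=O: 3 × 507 = 1521
  Σ(broken) = 4796 kJ
Bonds formed (products):
  C=O: 4 × 815 = 3260
  O–H: 6 × 469 = 2814
  Σ(formed) = 6074 kJ
ΔH = Σ(broken) − Σ(formed) = 4796 − 6074 = −1278 kJ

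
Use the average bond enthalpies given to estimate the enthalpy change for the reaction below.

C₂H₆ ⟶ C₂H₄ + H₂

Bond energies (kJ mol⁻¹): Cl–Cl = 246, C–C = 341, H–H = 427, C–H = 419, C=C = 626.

ΔH ≈ +126 kJ

Bonds broken (reactants):
  C–C: 1 × 341 = 341
  C–H: 6 × 419 = 2514
  Σ(broken) = 2855 kJ
Bonds formed (products):
  C–H: 4 × 419 = 1676
  C=C: 1 × 626 = 626
  H–H: 1 × 427 = 427
  Σ(formed) = 2729 kJ
ΔH = Σ(broken) − Σ(formed) = 2855 − 2729 = +126 kJ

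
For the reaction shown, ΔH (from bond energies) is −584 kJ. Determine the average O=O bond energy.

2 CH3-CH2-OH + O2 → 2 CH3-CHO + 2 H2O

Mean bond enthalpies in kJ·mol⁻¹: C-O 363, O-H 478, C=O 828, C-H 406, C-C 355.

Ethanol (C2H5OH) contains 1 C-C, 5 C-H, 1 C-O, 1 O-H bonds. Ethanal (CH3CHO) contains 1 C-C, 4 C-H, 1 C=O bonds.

D(O=O) ≈ 490 kJ/mol

Let D be the O=O bond energy.
Σ(broken) = 2×355 + 10×406 + 2×363 + 2×478 + 1×D = 6452 + D
Σ(formed) = 2×355 + 8×406 + 2×828 + 4×478 = 7526
ΔH = Σ(broken) − Σ(formed) = (6452 + D) − (7526) = −1074 + D
Setting this equal to −584 kJ gives D = 490 kJ/mol.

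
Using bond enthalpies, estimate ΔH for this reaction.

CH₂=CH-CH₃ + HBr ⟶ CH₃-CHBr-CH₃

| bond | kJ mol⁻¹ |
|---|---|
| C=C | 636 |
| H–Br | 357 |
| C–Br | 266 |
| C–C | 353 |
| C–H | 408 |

ΔH ≈ −34 kJ

Bonds broken (reactants):
  C–C: 1 × 353 = 353
  C–H: 6 × 408 = 2448
  C=C: 1 × 636 = 636
  H–Br: 1 × 357 = 357
  Σ(broken) = 3794 kJ
Bonds formed (products):
  C–Br: 1 × 266 = 266
  C–C: 2 × 353 = 706
  C–H: 7 × 408 = 2856
  Σ(formed) = 3828 kJ
ΔH = Σ(broken) − Σ(formed) = 3794 − 3828 = −34 kJ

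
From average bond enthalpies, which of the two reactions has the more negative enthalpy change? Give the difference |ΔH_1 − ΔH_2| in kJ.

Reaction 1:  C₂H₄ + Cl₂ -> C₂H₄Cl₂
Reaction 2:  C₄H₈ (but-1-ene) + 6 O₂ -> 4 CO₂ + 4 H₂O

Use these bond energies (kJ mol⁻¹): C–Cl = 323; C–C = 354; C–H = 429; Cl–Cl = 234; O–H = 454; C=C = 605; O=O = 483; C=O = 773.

Reaction 2, by 2012 kJ

Reaction 1:
  Bonds broken (reactants):
    C–H: 4 × 429 = 1716
    C=C: 1 × 605 = 605
    Cl–Cl: 1 × 234 = 234
    Σ(broken) = 2555 kJ
  Bonds formed (products):
    C–C: 1 × 354 = 354
    C–Cl: 2 × 323 = 646
    C–H: 4 × 429 = 1716
    Σ(formed) = 2716 kJ
  ΔH_1 = 2555 − 2716 = −161 kJ
Reaction 2:
  Bonds broken (reactants):
    C–C: 2 × 354 = 708
    C–H: 8 × 429 = 3432
    C=C: 1 × 605 = 605
    O=O: 6 × 483 = 2898
    Σ(broken) = 7643 kJ
  Bonds formed (products):
    C=O: 8 × 773 = 6184
    O–H: 8 × 454 = 3632
    Σ(formed) = 9816 kJ
  ΔH_2 = 7643 − 9816 = −2173 kJ
ΔH_1 − ΔH_2 = +2012 kJ, so reaction 2 has the more negative ΔH; |ΔH_1 − ΔH_2| = 2012 kJ.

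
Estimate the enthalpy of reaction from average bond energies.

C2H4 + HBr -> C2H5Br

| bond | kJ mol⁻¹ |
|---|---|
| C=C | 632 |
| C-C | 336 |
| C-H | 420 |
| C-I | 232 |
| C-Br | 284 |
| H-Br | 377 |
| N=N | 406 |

ΔH ≈ −31 kJ

Bonds broken (reactants):
  C-H: 4 × 420 = 1680
  C=C: 1 × 632 = 632
  H-Br: 1 × 377 = 377
  Σ(broken) = 2689 kJ
Bonds formed (products):
  C-Br: 1 × 284 = 284
  C-C: 1 × 336 = 336
  C-H: 5 × 420 = 2100
  Σ(formed) = 2720 kJ
ΔH = Σ(broken) − Σ(formed) = 2689 − 2720 = −31 kJ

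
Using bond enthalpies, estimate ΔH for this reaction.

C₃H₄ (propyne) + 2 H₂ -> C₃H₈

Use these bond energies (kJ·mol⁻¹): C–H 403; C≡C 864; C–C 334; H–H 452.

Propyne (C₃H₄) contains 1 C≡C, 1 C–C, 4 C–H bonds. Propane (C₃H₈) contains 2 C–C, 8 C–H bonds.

Bonds broken (reactants):
  C≡C: 1 × 864 = 864
  C–C: 1 × 334 = 334
  C–H: 4 × 403 = 1612
  H–H: 2 × 452 = 904
  Σ(broken) = 3714 kJ
Bonds formed (products):
  C–C: 2 × 334 = 668
  C–H: 8 × 403 = 3224
  Σ(formed) = 3892 kJ
ΔH = Σ(broken) − Σ(formed) = 3714 − 3892 = −178 kJ

ΔH ≈ −178 kJ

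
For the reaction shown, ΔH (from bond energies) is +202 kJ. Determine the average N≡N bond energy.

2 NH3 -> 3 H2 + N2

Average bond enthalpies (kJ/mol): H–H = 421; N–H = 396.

Let D be the N≡N bond energy.
Σ(broken) = 6×396 = 2376
Σ(formed) = 3×421 + 1×D = 1263 + D
ΔH = Σ(broken) − Σ(formed) = (2376) − (1263 + D) = +1113 − D
Setting this equal to +202 kJ gives D = 911 kJ/mol.

D(N≡N) ≈ 911 kJ/mol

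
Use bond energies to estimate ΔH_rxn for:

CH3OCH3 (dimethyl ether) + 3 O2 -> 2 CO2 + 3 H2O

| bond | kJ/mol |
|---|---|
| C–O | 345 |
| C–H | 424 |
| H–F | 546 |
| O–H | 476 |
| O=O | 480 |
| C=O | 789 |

Bonds broken (reactants):
  C–H: 6 × 424 = 2544
  C–O: 2 × 345 = 690
  O=O: 3 × 480 = 1440
  Σ(broken) = 4674 kJ
Bonds formed (products):
  C=O: 4 × 789 = 3156
  O–H: 6 × 476 = 2856
  Σ(formed) = 6012 kJ
ΔH = Σ(broken) − Σ(formed) = 4674 − 6012 = −1338 kJ

ΔH ≈ −1338 kJ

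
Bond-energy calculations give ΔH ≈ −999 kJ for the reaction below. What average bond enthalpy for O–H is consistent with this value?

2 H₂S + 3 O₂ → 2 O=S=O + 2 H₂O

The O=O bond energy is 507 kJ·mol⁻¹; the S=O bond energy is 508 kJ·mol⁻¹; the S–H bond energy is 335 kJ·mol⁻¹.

Let D be the O–H bond energy.
Σ(broken) = 3×507 + 4×335 = 2861
Σ(formed) = 4×D + 4×508 = 2032 + 4D
ΔH = Σ(broken) − Σ(formed) = (2861) − (2032 + 4D) = +829 − 4D
Setting this equal to −999 kJ gives 4D = 1828, so D = 457 kJ/mol.

D(O–H) ≈ 457 kJ/mol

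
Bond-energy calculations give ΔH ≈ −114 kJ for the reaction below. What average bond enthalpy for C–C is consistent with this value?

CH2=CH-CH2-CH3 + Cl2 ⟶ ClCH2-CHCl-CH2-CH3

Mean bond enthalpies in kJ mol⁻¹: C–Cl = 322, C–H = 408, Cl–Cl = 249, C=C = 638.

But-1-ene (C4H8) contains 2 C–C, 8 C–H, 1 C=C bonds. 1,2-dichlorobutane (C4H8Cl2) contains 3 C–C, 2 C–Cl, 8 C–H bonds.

Let D be the C–C bond energy.
Σ(broken) = 2×D + 8×408 + 1×638 + 1×249 = 4151 + 2D
Σ(formed) = 3×D + 2×322 + 8×408 = 3908 + 3D
ΔH = Σ(broken) − Σ(formed) = (4151 + 2D) − (3908 + 3D) = +243 − D
Setting this equal to −114 kJ gives D = 357 kJ/mol.

D(C–C) ≈ 357 kJ/mol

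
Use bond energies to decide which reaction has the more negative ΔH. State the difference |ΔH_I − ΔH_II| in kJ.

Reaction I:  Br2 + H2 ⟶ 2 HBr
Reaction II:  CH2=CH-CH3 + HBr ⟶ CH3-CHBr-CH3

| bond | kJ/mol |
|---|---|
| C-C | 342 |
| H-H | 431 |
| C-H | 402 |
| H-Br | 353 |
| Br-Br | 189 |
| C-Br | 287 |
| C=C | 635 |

Reaction I:
  Bonds broken (reactants):
    Br-Br: 1 × 189 = 189
    H-H: 1 × 431 = 431
    Σ(broken) = 620 kJ
  Bonds formed (products):
    H-Br: 2 × 353 = 706
    Σ(formed) = 706 kJ
  ΔH_I = 620 − 706 = −86 kJ
Reaction II:
  Bonds broken (reactants):
    C-C: 1 × 342 = 342
    C-H: 6 × 402 = 2412
    C=C: 1 × 635 = 635
    H-Br: 1 × 353 = 353
    Σ(broken) = 3742 kJ
  Bonds formed (products):
    C-Br: 1 × 287 = 287
    C-C: 2 × 342 = 684
    C-H: 7 × 402 = 2814
    Σ(formed) = 3785 kJ
  ΔH_II = 3742 − 3785 = −43 kJ
ΔH_I − ΔH_II = −43 kJ, so reaction I has the more negative ΔH; |ΔH_I − ΔH_II| = 43 kJ.

Reaction I, by 43 kJ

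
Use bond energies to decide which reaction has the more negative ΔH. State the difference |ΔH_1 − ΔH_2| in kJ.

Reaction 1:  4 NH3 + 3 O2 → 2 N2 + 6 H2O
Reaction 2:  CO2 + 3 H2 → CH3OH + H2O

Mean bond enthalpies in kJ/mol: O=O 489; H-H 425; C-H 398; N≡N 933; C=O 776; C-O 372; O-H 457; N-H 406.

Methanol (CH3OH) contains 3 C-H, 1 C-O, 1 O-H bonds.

Reaction 1:
  Bonds broken (reactants):
    N-H: 12 × 406 = 4872
    O=O: 3 × 489 = 1467
    Σ(broken) = 6339 kJ
  Bonds formed (products):
    N≡N: 2 × 933 = 1866
    O-H: 12 × 457 = 5484
    Σ(formed) = 7350 kJ
  ΔH_1 = 6339 − 7350 = −1011 kJ
Reaction 2:
  Bonds broken (reactants):
    C=O: 2 × 776 = 1552
    H-H: 3 × 425 = 1275
    Σ(broken) = 2827 kJ
  Bonds formed (products):
    C-H: 3 × 398 = 1194
    C-O: 1 × 372 = 372
    O-H: 3 × 457 = 1371
    Σ(formed) = 2937 kJ
  ΔH_2 = 2827 − 2937 = −110 kJ
ΔH_1 − ΔH_2 = −901 kJ, so reaction 1 has the more negative ΔH; |ΔH_1 − ΔH_2| = 901 kJ.

Reaction 1, by 901 kJ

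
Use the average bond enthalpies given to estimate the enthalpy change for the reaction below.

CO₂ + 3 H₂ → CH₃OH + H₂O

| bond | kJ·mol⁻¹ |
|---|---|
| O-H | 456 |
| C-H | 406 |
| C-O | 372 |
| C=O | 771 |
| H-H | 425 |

ΔH ≈ −141 kJ

Bonds broken (reactants):
  C=O: 2 × 771 = 1542
  H-H: 3 × 425 = 1275
  Σ(broken) = 2817 kJ
Bonds formed (products):
  C-H: 3 × 406 = 1218
  C-O: 1 × 372 = 372
  O-H: 3 × 456 = 1368
  Σ(formed) = 2958 kJ
ΔH = Σ(broken) − Σ(formed) = 2817 − 2958 = −141 kJ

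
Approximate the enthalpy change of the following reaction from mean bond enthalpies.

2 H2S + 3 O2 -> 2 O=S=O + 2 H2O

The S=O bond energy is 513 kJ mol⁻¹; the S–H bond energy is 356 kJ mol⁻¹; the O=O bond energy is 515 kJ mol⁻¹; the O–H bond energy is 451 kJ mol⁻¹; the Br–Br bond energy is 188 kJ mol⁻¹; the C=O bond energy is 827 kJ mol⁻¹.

ΔH ≈ −887 kJ

Bonds broken (reactants):
  O=O: 3 × 515 = 1545
  S–H: 4 × 356 = 1424
  Σ(broken) = 2969 kJ
Bonds formed (products):
  O–H: 4 × 451 = 1804
  S=O: 4 × 513 = 2052
  Σ(formed) = 3856 kJ
ΔH = Σ(broken) − Σ(formed) = 2969 − 3856 = −887 kJ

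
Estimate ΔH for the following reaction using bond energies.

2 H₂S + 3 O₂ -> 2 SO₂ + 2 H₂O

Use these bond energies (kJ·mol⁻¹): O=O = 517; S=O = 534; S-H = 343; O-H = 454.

ΔH ≈ −1029 kJ

Bonds broken (reactants):
  O=O: 3 × 517 = 1551
  S-H: 4 × 343 = 1372
  Σ(broken) = 2923 kJ
Bonds formed (products):
  O-H: 4 × 454 = 1816
  S=O: 4 × 534 = 2136
  Σ(formed) = 3952 kJ
ΔH = Σ(broken) − Σ(formed) = 2923 − 3952 = −1029 kJ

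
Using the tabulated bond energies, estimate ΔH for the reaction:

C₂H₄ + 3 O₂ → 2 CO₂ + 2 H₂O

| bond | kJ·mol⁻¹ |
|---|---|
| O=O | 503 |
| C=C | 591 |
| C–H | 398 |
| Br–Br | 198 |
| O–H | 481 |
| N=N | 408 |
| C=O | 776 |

ΔH ≈ −1336 kJ

Bonds broken (reactants):
  C–H: 4 × 398 = 1592
  C=C: 1 × 591 = 591
  O=O: 3 × 503 = 1509
  Σ(broken) = 3692 kJ
Bonds formed (products):
  C=O: 4 × 776 = 3104
  O–H: 4 × 481 = 1924
  Σ(formed) = 5028 kJ
ΔH = Σ(broken) − Σ(formed) = 3692 − 5028 = −1336 kJ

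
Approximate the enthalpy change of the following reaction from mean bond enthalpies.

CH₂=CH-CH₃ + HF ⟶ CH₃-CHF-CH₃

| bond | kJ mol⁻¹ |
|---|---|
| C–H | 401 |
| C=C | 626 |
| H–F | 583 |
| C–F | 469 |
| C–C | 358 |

Bonds broken (reactants):
  C–C: 1 × 358 = 358
  C–H: 6 × 401 = 2406
  C=C: 1 × 626 = 626
  H–F: 1 × 583 = 583
  Σ(broken) = 3973 kJ
Bonds formed (products):
  C–C: 2 × 358 = 716
  C–F: 1 × 469 = 469
  C–H: 7 × 401 = 2807
  Σ(formed) = 3992 kJ
ΔH = Σ(broken) − Σ(formed) = 3973 − 3992 = −19 kJ

ΔH ≈ −19 kJ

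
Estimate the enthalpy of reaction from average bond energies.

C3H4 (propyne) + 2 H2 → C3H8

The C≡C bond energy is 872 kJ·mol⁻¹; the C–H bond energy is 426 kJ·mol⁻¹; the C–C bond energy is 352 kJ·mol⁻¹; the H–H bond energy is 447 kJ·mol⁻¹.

Bonds broken (reactants):
  C≡C: 1 × 872 = 872
  C–C: 1 × 352 = 352
  C–H: 4 × 426 = 1704
  H–H: 2 × 447 = 894
  Σ(broken) = 3822 kJ
Bonds formed (products):
  C–C: 2 × 352 = 704
  C–H: 8 × 426 = 3408
  Σ(formed) = 4112 kJ
ΔH = Σ(broken) − Σ(formed) = 3822 − 4112 = −290 kJ

ΔH ≈ −290 kJ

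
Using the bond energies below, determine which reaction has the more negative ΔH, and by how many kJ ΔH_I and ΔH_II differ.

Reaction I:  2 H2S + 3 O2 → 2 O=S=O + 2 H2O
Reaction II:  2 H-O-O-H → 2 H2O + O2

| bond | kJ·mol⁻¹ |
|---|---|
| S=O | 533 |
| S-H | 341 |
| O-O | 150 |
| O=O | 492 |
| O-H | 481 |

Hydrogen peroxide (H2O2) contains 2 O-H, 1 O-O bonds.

Reaction I, by 1024 kJ

Reaction I:
  Bonds broken (reactants):
    O=O: 3 × 492 = 1476
    S-H: 4 × 341 = 1364
    Σ(broken) = 2840 kJ
  Bonds formed (products):
    O-H: 4 × 481 = 1924
    S=O: 4 × 533 = 2132
    Σ(formed) = 4056 kJ
  ΔH_I = 2840 − 4056 = −1216 kJ
Reaction II:
  Bonds broken (reactants):
    O-H: 4 × 481 = 1924
    O-O: 2 × 150 = 300
    Σ(broken) = 2224 kJ
  Bonds formed (products):
    O-H: 4 × 481 = 1924
    O=O: 1 × 492 = 492
    Σ(formed) = 2416 kJ
  ΔH_II = 2224 − 2416 = −192 kJ
ΔH_I − ΔH_II = −1024 kJ, so reaction I has the more negative ΔH; |ΔH_I − ΔH_II| = 1024 kJ.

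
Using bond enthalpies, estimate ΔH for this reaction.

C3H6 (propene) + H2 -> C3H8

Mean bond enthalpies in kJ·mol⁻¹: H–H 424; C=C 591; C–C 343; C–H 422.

ΔH ≈ −172 kJ

Bonds broken (reactants):
  C–C: 1 × 343 = 343
  C–H: 6 × 422 = 2532
  C=C: 1 × 591 = 591
  H–H: 1 × 424 = 424
  Σ(broken) = 3890 kJ
Bonds formed (products):
  C–C: 2 × 343 = 686
  C–H: 8 × 422 = 3376
  Σ(formed) = 4062 kJ
ΔH = Σ(broken) − Σ(formed) = 3890 − 4062 = −172 kJ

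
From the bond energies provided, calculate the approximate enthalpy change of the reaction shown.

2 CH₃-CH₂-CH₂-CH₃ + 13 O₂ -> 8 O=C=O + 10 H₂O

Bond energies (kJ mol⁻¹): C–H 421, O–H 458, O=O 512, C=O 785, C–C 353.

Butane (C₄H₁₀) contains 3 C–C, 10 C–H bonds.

Bonds broken (reactants):
  C–C: 6 × 353 = 2118
  C–H: 20 × 421 = 8420
  O=O: 13 × 512 = 6656
  Σ(broken) = 17194 kJ
Bonds formed (products):
  C=O: 16 × 785 = 12560
  O–H: 20 × 458 = 9160
  Σ(formed) = 21720 kJ
ΔH = Σ(broken) − Σ(formed) = 17194 − 21720 = −4526 kJ

ΔH ≈ −4526 kJ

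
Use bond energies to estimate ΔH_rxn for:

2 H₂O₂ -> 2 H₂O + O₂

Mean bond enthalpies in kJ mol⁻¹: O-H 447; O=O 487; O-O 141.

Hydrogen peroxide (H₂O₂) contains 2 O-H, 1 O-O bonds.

ΔH ≈ −205 kJ

Bonds broken (reactants):
  O-H: 4 × 447 = 1788
  O-O: 2 × 141 = 282
  Σ(broken) = 2070 kJ
Bonds formed (products):
  O-H: 4 × 447 = 1788
  O=O: 1 × 487 = 487
  Σ(formed) = 2275 kJ
ΔH = Σ(broken) − Σ(formed) = 2070 − 2275 = −205 kJ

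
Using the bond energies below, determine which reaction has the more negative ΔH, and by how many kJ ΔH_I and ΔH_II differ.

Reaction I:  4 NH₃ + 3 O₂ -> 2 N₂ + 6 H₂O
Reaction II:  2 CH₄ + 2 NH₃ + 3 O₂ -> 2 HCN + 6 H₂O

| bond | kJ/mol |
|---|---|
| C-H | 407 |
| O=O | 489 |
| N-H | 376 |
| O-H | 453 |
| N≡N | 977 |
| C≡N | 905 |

Reaction I, by 330 kJ

Reaction I:
  Bonds broken (reactants):
    N-H: 12 × 376 = 4512
    O=O: 3 × 489 = 1467
    Σ(broken) = 5979 kJ
  Bonds formed (products):
    N≡N: 2 × 977 = 1954
    O-H: 12 × 453 = 5436
    Σ(formed) = 7390 kJ
  ΔH_I = 5979 − 7390 = −1411 kJ
Reaction II:
  Bonds broken (reactants):
    C-H: 8 × 407 = 3256
    N-H: 6 × 376 = 2256
    O=O: 3 × 489 = 1467
    Σ(broken) = 6979 kJ
  Bonds formed (products):
    C≡N: 2 × 905 = 1810
    C-H: 2 × 407 = 814
    O-H: 12 × 453 = 5436
    Σ(formed) = 8060 kJ
  ΔH_II = 6979 − 8060 = −1081 kJ
ΔH_I − ΔH_II = −330 kJ, so reaction I has the more negative ΔH; |ΔH_I − ΔH_II| = 330 kJ.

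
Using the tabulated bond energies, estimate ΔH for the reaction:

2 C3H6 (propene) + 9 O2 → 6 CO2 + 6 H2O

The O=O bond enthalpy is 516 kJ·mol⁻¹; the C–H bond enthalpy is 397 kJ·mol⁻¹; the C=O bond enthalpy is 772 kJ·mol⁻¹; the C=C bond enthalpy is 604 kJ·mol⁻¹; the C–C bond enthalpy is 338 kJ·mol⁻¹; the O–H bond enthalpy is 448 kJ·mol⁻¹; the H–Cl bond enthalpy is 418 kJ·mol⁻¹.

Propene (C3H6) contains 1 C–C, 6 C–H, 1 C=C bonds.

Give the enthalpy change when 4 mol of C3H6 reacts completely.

ΔH = −6696 kJ

Bonds broken (reactants):
  C–C: 2 × 338 = 676
  C–H: 12 × 397 = 4764
  C=C: 2 × 604 = 1208
  O=O: 9 × 516 = 4644
  Σ(broken) = 11292 kJ
Bonds formed (products):
  C=O: 12 × 772 = 9264
  O–H: 12 × 448 = 5376
  Σ(formed) = 14640 kJ
ΔH = Σ(broken) − Σ(formed) = 11292 − 14640 = −3348 kJ
For 2× the reaction as written: 2 × (−3348) = −6696 kJ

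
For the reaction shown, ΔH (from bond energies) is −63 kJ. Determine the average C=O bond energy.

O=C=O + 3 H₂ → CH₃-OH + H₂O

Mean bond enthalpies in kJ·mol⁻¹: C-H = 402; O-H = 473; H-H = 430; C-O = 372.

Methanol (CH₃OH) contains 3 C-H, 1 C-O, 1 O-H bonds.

D(C=O) ≈ 822 kJ/mol

Let D be the C=O bond energy.
Σ(broken) = 2×D + 3×430 = 1290 + 2D
Σ(formed) = 3×402 + 1×372 + 3×473 = 2997
ΔH = Σ(broken) − Σ(formed) = (1290 + 2D) − (2997) = −1707 + 2D
Setting this equal to −63 kJ gives 2D = 1644, so D = 822 kJ/mol.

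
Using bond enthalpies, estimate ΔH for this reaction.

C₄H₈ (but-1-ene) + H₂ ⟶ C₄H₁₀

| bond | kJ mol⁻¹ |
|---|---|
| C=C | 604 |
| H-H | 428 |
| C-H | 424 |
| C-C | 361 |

Bonds broken (reactants):
  C-C: 2 × 361 = 722
  C-H: 8 × 424 = 3392
  C=C: 1 × 604 = 604
  H-H: 1 × 428 = 428
  Σ(broken) = 5146 kJ
Bonds formed (products):
  C-C: 3 × 361 = 1083
  C-H: 10 × 424 = 4240
  Σ(formed) = 5323 kJ
ΔH = Σ(broken) − Σ(formed) = 5146 − 5323 = −177 kJ

ΔH ≈ −177 kJ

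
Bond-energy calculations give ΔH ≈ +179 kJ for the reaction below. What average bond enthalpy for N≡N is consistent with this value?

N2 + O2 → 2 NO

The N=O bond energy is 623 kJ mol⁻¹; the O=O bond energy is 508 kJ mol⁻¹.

D(N≡N) ≈ 917 kJ/mol

Let D be the N≡N bond energy.
Σ(broken) = 1×D + 1×508 = 508 + D
Σ(formed) = 2×623 = 1246
ΔH = Σ(broken) − Σ(formed) = (508 + D) − (1246) = −738 + D
Setting this equal to +179 kJ gives D = 917 kJ/mol.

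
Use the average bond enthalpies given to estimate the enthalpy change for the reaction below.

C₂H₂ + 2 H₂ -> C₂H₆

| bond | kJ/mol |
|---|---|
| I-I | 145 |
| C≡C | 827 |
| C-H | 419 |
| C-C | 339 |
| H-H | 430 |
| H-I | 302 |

ΔH ≈ −328 kJ

Bonds broken (reactants):
  C≡C: 1 × 827 = 827
  C-H: 2 × 419 = 838
  H-H: 2 × 430 = 860
  Σ(broken) = 2525 kJ
Bonds formed (products):
  C-C: 1 × 339 = 339
  C-H: 6 × 419 = 2514
  Σ(formed) = 2853 kJ
ΔH = Σ(broken) − Σ(formed) = 2525 − 2853 = −328 kJ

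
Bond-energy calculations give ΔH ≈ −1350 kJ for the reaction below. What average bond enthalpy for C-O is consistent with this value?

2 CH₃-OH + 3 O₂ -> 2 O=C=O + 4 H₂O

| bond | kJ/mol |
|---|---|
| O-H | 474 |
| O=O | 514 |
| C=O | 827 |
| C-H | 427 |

D(C-O) ≈ 349 kJ/mol

Let D be the C-O bond energy.
Σ(broken) = 6×427 + 2×D + 2×474 + 3×514 = 5052 + 2D
Σ(formed) = 4×827 + 8×474 = 7100
ΔH = Σ(broken) − Σ(formed) = (5052 + 2D) − (7100) = −2048 + 2D
Setting this equal to −1350 kJ gives 2D = 698, so D = 349 kJ/mol.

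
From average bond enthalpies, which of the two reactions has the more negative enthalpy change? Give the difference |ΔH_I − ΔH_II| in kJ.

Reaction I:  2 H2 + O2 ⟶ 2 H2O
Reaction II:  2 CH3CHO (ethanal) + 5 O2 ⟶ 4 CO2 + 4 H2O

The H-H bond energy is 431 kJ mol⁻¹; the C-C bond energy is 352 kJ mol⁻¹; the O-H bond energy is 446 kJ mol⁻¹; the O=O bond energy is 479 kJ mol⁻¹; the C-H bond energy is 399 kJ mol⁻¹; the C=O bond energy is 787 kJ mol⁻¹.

Reaction I:
  Bonds broken (reactants):
    H-H: 2 × 431 = 862
    O=O: 1 × 479 = 479
    Σ(broken) = 1341 kJ
  Bonds formed (products):
    O-H: 4 × 446 = 1784
    Σ(formed) = 1784 kJ
  ΔH_I = 1341 − 1784 = −443 kJ
Reaction II:
  Bonds broken (reactants):
    C-C: 2 × 352 = 704
    C-H: 8 × 399 = 3192
    C=O: 2 × 787 = 1574
    O=O: 5 × 479 = 2395
    Σ(broken) = 7865 kJ
  Bonds formed (products):
    C=O: 8 × 787 = 6296
    O-H: 8 × 446 = 3568
    Σ(formed) = 9864 kJ
  ΔH_II = 7865 − 9864 = −1999 kJ
ΔH_I − ΔH_II = +1556 kJ, so reaction II has the more negative ΔH; |ΔH_I − ΔH_II| = 1556 kJ.

Reaction II, by 1556 kJ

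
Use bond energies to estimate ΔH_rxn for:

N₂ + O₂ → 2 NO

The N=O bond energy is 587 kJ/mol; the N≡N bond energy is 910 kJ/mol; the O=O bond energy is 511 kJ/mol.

ΔH ≈ +247 kJ

Bonds broken (reactants):
  N≡N: 1 × 910 = 910
  O=O: 1 × 511 = 511
  Σ(broken) = 1421 kJ
Bonds formed (products):
  N=O: 2 × 587 = 1174
  Σ(formed) = 1174 kJ
ΔH = Σ(broken) − Σ(formed) = 1421 − 1174 = +247 kJ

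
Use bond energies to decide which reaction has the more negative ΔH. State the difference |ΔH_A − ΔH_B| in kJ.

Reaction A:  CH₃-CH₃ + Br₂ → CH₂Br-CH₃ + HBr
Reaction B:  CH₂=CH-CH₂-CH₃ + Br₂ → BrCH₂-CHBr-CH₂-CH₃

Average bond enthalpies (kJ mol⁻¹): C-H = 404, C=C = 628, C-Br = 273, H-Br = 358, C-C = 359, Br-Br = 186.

Reaction B, by 50 kJ

Reaction A:
  Bonds broken (reactants):
    Br-Br: 1 × 186 = 186
    C-C: 1 × 359 = 359
    C-H: 6 × 404 = 2424
    Σ(broken) = 2969 kJ
  Bonds formed (products):
    C-Br: 1 × 273 = 273
    C-C: 1 × 359 = 359
    C-H: 5 × 404 = 2020
    H-Br: 1 × 358 = 358
    Σ(formed) = 3010 kJ
  ΔH_A = 2969 − 3010 = −41 kJ
Reaction B:
  Bonds broken (reactants):
    Br-Br: 1 × 186 = 186
    C-C: 2 × 359 = 718
    C-H: 8 × 404 = 3232
    C=C: 1 × 628 = 628
    Σ(broken) = 4764 kJ
  Bonds formed (products):
    C-Br: 2 × 273 = 546
    C-C: 3 × 359 = 1077
    C-H: 8 × 404 = 3232
    Σ(formed) = 4855 kJ
  ΔH_B = 4764 − 4855 = −91 kJ
ΔH_A − ΔH_B = +50 kJ, so reaction B has the more negative ΔH; |ΔH_A − ΔH_B| = 50 kJ.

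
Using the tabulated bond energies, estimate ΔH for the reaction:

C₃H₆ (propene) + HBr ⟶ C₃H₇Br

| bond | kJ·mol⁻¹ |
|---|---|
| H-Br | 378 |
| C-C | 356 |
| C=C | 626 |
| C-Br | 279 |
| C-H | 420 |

ΔH ≈ −51 kJ

Bonds broken (reactants):
  C-C: 1 × 356 = 356
  C-H: 6 × 420 = 2520
  C=C: 1 × 626 = 626
  H-Br: 1 × 378 = 378
  Σ(broken) = 3880 kJ
Bonds formed (products):
  C-Br: 1 × 279 = 279
  C-C: 2 × 356 = 712
  C-H: 7 × 420 = 2940
  Σ(formed) = 3931 kJ
ΔH = Σ(broken) − Σ(formed) = 3880 − 3931 = −51 kJ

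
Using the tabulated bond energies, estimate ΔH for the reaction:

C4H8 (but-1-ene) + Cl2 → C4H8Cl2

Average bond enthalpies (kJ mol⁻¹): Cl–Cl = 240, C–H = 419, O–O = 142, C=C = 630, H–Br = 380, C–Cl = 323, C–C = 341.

ΔH ≈ −117 kJ

Bonds broken (reactants):
  C–C: 2 × 341 = 682
  C–H: 8 × 419 = 3352
  C=C: 1 × 630 = 630
  Cl–Cl: 1 × 240 = 240
  Σ(broken) = 4904 kJ
Bonds formed (products):
  C–C: 3 × 341 = 1023
  C–Cl: 2 × 323 = 646
  C–H: 8 × 419 = 3352
  Σ(formed) = 5021 kJ
ΔH = Σ(broken) − Σ(formed) = 4904 − 5021 = −117 kJ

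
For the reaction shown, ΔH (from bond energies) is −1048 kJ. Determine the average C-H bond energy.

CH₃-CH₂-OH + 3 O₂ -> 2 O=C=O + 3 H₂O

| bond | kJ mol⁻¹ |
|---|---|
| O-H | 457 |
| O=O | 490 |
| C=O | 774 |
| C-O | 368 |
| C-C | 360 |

Let D be the C-H bond energy.
Σ(broken) = 1×360 + 5×D + 1×368 + 1×457 + 3×490 = 2655 + 5D
Σ(formed) = 4×774 + 6×457 = 5838
ΔH = Σ(broken) − Σ(formed) = (2655 + 5D) − (5838) = −3183 + 5D
Setting this equal to −1048 kJ gives 5D = 2135, so D = 427 kJ/mol.

D(C-H) ≈ 427 kJ/mol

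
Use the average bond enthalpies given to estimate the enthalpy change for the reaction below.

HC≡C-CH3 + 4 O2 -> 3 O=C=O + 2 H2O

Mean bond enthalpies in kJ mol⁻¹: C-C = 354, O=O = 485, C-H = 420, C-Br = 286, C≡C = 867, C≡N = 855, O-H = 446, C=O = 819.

Bonds broken (reactants):
  C≡C: 1 × 867 = 867
  C-C: 1 × 354 = 354
  C-H: 4 × 420 = 1680
  O=O: 4 × 485 = 1940
  Σ(broken) = 4841 kJ
Bonds formed (products):
  C=O: 6 × 819 = 4914
  O-H: 4 × 446 = 1784
  Σ(formed) = 6698 kJ
ΔH = Σ(broken) − Σ(formed) = 4841 − 6698 = −1857 kJ

ΔH ≈ −1857 kJ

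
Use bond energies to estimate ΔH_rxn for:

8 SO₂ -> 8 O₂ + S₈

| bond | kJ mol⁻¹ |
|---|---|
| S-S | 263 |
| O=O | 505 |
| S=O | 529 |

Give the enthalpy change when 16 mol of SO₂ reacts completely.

ΔH = +4640 kJ

Bonds broken (reactants):
  S=O: 16 × 529 = 8464
  Σ(broken) = 8464 kJ
Bonds formed (products):
  O=O: 8 × 505 = 4040
  S-S: 8 × 263 = 2104
  Σ(formed) = 6144 kJ
ΔH = Σ(broken) − Σ(formed) = 8464 − 6144 = +2320 kJ
For 2× the reaction as written: 2 × (+2320) = +4640 kJ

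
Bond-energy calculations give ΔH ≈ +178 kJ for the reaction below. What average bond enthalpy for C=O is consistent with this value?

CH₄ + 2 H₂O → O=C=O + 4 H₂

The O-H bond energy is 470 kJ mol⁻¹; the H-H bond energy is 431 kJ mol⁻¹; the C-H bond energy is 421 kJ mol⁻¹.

D(C=O) ≈ 831 kJ/mol

Let D be the C=O bond energy.
Σ(broken) = 4×421 + 4×470 = 3564
Σ(formed) = 2×D + 4×431 = 1724 + 2D
ΔH = Σ(broken) − Σ(formed) = (3564) − (1724 + 2D) = +1840 − 2D
Setting this equal to +178 kJ gives 2D = 1662, so D = 831 kJ/mol.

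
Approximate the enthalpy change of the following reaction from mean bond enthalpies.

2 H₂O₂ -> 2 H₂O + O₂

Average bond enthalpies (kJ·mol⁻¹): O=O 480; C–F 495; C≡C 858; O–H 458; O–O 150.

Bonds broken (reactants):
  O–H: 4 × 458 = 1832
  O–O: 2 × 150 = 300
  Σ(broken) = 2132 kJ
Bonds formed (products):
  O–H: 4 × 458 = 1832
  O=O: 1 × 480 = 480
  Σ(formed) = 2312 kJ
ΔH = Σ(broken) − Σ(formed) = 2132 − 2312 = −180 kJ

ΔH ≈ −180 kJ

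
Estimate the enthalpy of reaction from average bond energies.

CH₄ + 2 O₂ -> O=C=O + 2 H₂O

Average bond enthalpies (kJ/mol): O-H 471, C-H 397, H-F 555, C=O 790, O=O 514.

ΔH ≈ −848 kJ

Bonds broken (reactants):
  C-H: 4 × 397 = 1588
  O=O: 2 × 514 = 1028
  Σ(broken) = 2616 kJ
Bonds formed (products):
  C=O: 2 × 790 = 1580
  O-H: 4 × 471 = 1884
  Σ(formed) = 3464 kJ
ΔH = Σ(broken) − Σ(formed) = 2616 − 3464 = −848 kJ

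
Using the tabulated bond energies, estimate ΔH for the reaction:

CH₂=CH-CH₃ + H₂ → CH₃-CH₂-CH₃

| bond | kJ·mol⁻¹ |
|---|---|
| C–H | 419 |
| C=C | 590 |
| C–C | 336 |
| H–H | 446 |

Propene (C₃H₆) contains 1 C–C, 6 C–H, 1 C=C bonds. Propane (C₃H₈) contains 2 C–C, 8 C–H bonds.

ΔH ≈ −138 kJ

Bonds broken (reactants):
  C–C: 1 × 336 = 336
  C–H: 6 × 419 = 2514
  C=C: 1 × 590 = 590
  H–H: 1 × 446 = 446
  Σ(broken) = 3886 kJ
Bonds formed (products):
  C–C: 2 × 336 = 672
  C–H: 8 × 419 = 3352
  Σ(formed) = 4024 kJ
ΔH = Σ(broken) − Σ(formed) = 3886 − 4024 = −138 kJ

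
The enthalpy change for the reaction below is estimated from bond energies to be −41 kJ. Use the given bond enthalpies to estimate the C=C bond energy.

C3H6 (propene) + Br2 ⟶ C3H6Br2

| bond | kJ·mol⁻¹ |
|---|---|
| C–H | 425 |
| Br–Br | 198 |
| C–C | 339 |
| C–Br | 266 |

Let D be the C=C bond energy.
Σ(broken) = 1×198 + 1×339 + 6×425 + 1×D = 3087 + D
Σ(formed) = 2×266 + 2×339 + 6×425 = 3760
ΔH = Σ(broken) − Σ(formed) = (3087 + D) − (3760) = −673 + D
Setting this equal to −41 kJ gives D = 632 kJ/mol.

D(C=C) ≈ 632 kJ/mol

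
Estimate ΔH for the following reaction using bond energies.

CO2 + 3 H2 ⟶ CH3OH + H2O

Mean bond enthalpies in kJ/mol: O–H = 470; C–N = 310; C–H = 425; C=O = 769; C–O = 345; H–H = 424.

ΔH ≈ −220 kJ

Bonds broken (reactants):
  C=O: 2 × 769 = 1538
  H–H: 3 × 424 = 1272
  Σ(broken) = 2810 kJ
Bonds formed (products):
  C–H: 3 × 425 = 1275
  C–O: 1 × 345 = 345
  O–H: 3 × 470 = 1410
  Σ(formed) = 3030 kJ
ΔH = Σ(broken) − Σ(formed) = 2810 − 3030 = −220 kJ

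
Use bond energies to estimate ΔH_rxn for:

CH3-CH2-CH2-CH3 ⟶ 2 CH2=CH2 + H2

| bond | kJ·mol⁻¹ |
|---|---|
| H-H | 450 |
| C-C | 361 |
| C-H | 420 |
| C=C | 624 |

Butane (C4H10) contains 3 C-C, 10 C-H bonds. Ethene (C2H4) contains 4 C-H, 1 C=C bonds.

Bonds broken (reactants):
  C-C: 3 × 361 = 1083
  C-H: 10 × 420 = 4200
  Σ(broken) = 5283 kJ
Bonds formed (products):
  C-H: 8 × 420 = 3360
  C=C: 2 × 624 = 1248
  H-H: 1 × 450 = 450
  Σ(formed) = 5058 kJ
ΔH = Σ(broken) − Σ(formed) = 5283 − 5058 = +225 kJ

ΔH ≈ +225 kJ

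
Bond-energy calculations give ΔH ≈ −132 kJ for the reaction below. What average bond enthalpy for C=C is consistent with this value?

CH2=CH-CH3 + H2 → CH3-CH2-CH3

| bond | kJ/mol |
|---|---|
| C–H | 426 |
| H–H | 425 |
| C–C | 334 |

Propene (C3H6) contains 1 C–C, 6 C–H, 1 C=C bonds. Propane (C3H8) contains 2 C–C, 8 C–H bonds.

D(C=C) ≈ 629 kJ/mol

Let D be the C=C bond energy.
Σ(broken) = 1×334 + 6×426 + 1×D + 1×425 = 3315 + D
Σ(formed) = 2×334 + 8×426 = 4076
ΔH = Σ(broken) − Σ(formed) = (3315 + D) − (4076) = −761 + D
Setting this equal to −132 kJ gives D = 629 kJ/mol.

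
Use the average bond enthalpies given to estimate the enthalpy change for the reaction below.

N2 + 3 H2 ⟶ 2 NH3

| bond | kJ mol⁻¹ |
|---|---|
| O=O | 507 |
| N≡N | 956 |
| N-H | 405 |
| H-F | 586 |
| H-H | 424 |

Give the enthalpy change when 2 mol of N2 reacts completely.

ΔH = −404 kJ

Bonds broken (reactants):
  H-H: 3 × 424 = 1272
  N≡N: 1 × 956 = 956
  Σ(broken) = 2228 kJ
Bonds formed (products):
  N-H: 6 × 405 = 2430
  Σ(formed) = 2430 kJ
ΔH = Σ(broken) − Σ(formed) = 2228 − 2430 = −202 kJ
For 2× the reaction as written: 2 × (−202) = −404 kJ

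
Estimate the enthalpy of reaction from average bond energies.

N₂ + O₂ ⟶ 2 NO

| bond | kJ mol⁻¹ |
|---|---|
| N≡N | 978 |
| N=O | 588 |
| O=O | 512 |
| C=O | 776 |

ΔH ≈ +314 kJ

Bonds broken (reactants):
  N≡N: 1 × 978 = 978
  O=O: 1 × 512 = 512
  Σ(broken) = 1490 kJ
Bonds formed (products):
  N=O: 2 × 588 = 1176
  Σ(formed) = 1176 kJ
ΔH = Σ(broken) − Σ(formed) = 1490 − 1176 = +314 kJ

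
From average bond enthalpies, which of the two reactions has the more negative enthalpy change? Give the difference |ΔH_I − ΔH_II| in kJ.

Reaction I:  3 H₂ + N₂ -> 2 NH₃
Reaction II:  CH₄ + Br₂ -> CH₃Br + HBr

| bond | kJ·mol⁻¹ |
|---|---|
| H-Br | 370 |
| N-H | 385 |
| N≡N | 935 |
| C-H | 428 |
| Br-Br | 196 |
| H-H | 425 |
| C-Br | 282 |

Reaction I:
  Bonds broken (reactants):
    H-H: 3 × 425 = 1275
    N≡N: 1 × 935 = 935
    Σ(broken) = 2210 kJ
  Bonds formed (products):
    N-H: 6 × 385 = 2310
    Σ(formed) = 2310 kJ
  ΔH_I = 2210 − 2310 = −100 kJ
Reaction II:
  Bonds broken (reactants):
    Br-Br: 1 × 196 = 196
    C-H: 4 × 428 = 1712
    Σ(broken) = 1908 kJ
  Bonds formed (products):
    C-Br: 1 × 282 = 282
    C-H: 3 × 428 = 1284
    H-Br: 1 × 370 = 370
    Σ(formed) = 1936 kJ
  ΔH_II = 1908 − 1936 = −28 kJ
ΔH_I − ΔH_II = −72 kJ, so reaction I has the more negative ΔH; |ΔH_I − ΔH_II| = 72 kJ.

Reaction I, by 72 kJ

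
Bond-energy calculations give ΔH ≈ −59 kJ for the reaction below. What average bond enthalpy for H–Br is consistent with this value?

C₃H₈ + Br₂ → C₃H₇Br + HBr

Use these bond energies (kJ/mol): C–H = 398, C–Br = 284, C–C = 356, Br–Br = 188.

Let D be the H–Br bond energy.
Σ(broken) = 1×188 + 2×356 + 8×398 = 4084
Σ(formed) = 1×284 + 2×356 + 7×398 + 1×D = 3782 + D
ΔH = Σ(broken) − Σ(formed) = (4084) − (3782 + D) = +302 − D
Setting this equal to −59 kJ gives D = 361 kJ/mol.

D(H–Br) ≈ 361 kJ/mol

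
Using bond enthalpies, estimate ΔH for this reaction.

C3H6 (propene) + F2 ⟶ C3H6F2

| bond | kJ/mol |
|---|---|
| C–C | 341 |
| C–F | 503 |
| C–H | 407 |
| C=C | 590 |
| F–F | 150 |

Bonds broken (reactants):
  C–C: 1 × 341 = 341
  C–H: 6 × 407 = 2442
  C=C: 1 × 590 = 590
  F–F: 1 × 150 = 150
  Σ(broken) = 3523 kJ
Bonds formed (products):
  C–C: 2 × 341 = 682
  C–F: 2 × 503 = 1006
  C–H: 6 × 407 = 2442
  Σ(formed) = 4130 kJ
ΔH = Σ(broken) − Σ(formed) = 3523 − 4130 = −607 kJ

ΔH ≈ −607 kJ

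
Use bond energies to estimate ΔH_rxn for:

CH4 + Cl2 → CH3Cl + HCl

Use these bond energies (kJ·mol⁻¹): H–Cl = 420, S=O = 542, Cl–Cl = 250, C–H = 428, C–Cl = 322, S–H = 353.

ΔH ≈ −64 kJ

Bonds broken (reactants):
  C–H: 4 × 428 = 1712
  Cl–Cl: 1 × 250 = 250
  Σ(broken) = 1962 kJ
Bonds formed (products):
  C–Cl: 1 × 322 = 322
  C–H: 3 × 428 = 1284
  H–Cl: 1 × 420 = 420
  Σ(formed) = 2026 kJ
ΔH = Σ(broken) − Σ(formed) = 1962 − 2026 = −64 kJ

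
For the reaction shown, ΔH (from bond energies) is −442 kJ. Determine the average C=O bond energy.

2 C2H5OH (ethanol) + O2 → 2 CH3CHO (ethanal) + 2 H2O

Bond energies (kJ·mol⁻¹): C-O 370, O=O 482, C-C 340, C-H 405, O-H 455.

Let D be the C=O bond energy.
Σ(broken) = 2×340 + 10×405 + 2×370 + 2×455 + 1×482 = 6862
Σ(formed) = 2×340 + 8×405 + 2×D + 4×455 = 5740 + 2D
ΔH = Σ(broken) − Σ(formed) = (6862) − (5740 + 2D) = +1122 − 2D
Setting this equal to −442 kJ gives 2D = 1564, so D = 782 kJ/mol.

D(C=O) ≈ 782 kJ/mol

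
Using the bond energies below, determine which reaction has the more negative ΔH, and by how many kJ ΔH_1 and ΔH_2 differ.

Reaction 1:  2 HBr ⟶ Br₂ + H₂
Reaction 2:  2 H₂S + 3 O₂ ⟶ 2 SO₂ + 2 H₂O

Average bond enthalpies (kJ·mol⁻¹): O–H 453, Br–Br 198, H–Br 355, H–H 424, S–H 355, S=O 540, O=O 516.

Reaction 2, by 1092 kJ

Reaction 1:
  Bonds broken (reactants):
    H–Br: 2 × 355 = 710
    Σ(broken) = 710 kJ
  Bonds formed (products):
    Br–Br: 1 × 198 = 198
    H–H: 1 × 424 = 424
    Σ(formed) = 622 kJ
  ΔH_1 = 710 − 622 = +88 kJ
Reaction 2:
  Bonds broken (reactants):
    O=O: 3 × 516 = 1548
    S–H: 4 × 355 = 1420
    Σ(broken) = 2968 kJ
  Bonds formed (products):
    O–H: 4 × 453 = 1812
    S=O: 4 × 540 = 2160
    Σ(formed) = 3972 kJ
  ΔH_2 = 2968 − 3972 = −1004 kJ
ΔH_1 − ΔH_2 = +1092 kJ, so reaction 2 has the more negative ΔH; |ΔH_1 − ΔH_2| = 1092 kJ.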